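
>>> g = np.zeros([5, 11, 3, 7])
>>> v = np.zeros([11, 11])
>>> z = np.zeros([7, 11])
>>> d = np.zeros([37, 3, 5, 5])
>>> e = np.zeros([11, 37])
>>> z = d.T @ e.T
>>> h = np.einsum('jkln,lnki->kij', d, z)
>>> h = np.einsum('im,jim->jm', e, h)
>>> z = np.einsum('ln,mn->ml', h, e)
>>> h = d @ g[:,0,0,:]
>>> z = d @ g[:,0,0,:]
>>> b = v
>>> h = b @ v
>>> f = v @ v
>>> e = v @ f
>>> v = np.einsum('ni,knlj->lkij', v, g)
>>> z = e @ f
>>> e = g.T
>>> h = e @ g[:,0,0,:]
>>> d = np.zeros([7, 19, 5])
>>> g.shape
(5, 11, 3, 7)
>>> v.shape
(3, 5, 11, 7)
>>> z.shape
(11, 11)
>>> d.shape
(7, 19, 5)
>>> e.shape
(7, 3, 11, 5)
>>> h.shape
(7, 3, 11, 7)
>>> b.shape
(11, 11)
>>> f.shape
(11, 11)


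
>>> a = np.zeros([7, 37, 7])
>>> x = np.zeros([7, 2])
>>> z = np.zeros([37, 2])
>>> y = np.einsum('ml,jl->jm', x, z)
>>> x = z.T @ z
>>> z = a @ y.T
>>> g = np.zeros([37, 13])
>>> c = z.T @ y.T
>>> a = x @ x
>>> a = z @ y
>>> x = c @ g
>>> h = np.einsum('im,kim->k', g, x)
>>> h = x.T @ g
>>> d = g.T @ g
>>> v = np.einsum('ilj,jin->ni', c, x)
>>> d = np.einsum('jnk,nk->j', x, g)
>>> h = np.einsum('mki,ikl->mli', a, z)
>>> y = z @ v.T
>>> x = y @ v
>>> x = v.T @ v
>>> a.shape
(7, 37, 7)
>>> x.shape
(37, 37)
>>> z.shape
(7, 37, 37)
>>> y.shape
(7, 37, 13)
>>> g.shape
(37, 13)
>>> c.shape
(37, 37, 37)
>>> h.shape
(7, 37, 7)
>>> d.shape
(37,)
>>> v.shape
(13, 37)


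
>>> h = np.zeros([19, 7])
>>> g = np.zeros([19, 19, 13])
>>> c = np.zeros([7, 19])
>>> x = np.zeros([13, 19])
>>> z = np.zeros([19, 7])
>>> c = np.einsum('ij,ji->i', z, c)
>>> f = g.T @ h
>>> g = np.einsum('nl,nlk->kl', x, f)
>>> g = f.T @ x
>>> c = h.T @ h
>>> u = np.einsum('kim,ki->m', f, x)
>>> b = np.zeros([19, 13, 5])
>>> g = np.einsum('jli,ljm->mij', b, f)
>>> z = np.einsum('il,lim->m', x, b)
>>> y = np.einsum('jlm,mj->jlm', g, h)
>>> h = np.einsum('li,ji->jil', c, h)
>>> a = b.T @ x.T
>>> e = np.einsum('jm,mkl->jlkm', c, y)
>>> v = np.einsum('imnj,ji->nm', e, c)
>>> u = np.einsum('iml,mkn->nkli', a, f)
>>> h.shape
(19, 7, 7)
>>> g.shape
(7, 5, 19)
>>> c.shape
(7, 7)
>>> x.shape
(13, 19)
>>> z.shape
(5,)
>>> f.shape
(13, 19, 7)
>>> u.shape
(7, 19, 13, 5)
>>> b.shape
(19, 13, 5)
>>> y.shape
(7, 5, 19)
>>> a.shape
(5, 13, 13)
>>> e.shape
(7, 19, 5, 7)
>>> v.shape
(5, 19)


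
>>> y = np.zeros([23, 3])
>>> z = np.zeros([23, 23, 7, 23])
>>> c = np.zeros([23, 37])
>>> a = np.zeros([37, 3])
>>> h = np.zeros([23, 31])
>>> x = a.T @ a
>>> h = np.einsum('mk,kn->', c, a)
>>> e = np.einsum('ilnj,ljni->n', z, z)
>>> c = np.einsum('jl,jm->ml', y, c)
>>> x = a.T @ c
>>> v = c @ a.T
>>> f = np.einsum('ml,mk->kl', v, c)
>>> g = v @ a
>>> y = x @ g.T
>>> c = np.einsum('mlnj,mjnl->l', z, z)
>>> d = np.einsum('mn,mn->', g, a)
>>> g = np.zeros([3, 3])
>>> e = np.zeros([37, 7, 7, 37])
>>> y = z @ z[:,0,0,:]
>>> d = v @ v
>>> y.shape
(23, 23, 7, 23)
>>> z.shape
(23, 23, 7, 23)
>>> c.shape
(23,)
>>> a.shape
(37, 3)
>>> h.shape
()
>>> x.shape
(3, 3)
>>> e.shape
(37, 7, 7, 37)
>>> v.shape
(37, 37)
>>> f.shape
(3, 37)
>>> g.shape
(3, 3)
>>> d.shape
(37, 37)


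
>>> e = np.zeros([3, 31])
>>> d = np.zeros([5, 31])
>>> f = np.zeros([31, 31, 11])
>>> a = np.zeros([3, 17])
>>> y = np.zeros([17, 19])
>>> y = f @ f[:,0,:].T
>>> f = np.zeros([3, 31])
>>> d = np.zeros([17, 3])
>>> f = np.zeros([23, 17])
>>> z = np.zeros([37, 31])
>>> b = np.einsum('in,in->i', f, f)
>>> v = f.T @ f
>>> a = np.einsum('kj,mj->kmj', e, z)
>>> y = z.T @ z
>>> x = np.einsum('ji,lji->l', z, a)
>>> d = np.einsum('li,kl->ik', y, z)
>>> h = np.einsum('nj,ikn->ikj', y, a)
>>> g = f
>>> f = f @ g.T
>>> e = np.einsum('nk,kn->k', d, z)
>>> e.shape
(37,)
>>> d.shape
(31, 37)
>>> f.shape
(23, 23)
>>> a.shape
(3, 37, 31)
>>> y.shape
(31, 31)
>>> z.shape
(37, 31)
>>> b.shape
(23,)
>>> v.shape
(17, 17)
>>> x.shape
(3,)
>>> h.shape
(3, 37, 31)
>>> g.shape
(23, 17)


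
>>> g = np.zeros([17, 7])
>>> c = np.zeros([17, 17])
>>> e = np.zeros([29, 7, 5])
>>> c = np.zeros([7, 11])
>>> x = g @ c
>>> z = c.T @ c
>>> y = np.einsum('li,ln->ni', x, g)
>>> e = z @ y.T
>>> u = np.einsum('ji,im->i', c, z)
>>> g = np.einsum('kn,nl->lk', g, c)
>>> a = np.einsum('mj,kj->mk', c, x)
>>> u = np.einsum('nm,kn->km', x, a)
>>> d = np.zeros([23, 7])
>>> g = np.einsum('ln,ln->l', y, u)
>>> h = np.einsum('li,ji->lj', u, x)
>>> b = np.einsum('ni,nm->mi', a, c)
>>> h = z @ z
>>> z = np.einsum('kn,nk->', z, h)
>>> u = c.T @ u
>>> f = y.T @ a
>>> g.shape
(7,)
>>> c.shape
(7, 11)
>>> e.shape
(11, 7)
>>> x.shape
(17, 11)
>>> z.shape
()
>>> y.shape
(7, 11)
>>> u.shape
(11, 11)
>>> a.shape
(7, 17)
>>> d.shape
(23, 7)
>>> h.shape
(11, 11)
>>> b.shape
(11, 17)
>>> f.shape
(11, 17)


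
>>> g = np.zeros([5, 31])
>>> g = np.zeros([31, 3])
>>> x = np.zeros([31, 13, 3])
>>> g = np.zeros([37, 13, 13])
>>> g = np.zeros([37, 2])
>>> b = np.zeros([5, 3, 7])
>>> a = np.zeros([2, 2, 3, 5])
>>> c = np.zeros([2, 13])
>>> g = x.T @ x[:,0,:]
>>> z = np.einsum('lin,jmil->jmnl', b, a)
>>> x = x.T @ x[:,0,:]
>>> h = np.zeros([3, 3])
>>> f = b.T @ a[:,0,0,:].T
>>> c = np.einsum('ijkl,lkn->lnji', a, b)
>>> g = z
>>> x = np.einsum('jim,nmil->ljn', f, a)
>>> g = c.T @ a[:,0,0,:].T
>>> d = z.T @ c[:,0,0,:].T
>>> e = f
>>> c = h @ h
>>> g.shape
(2, 2, 7, 2)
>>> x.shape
(5, 7, 2)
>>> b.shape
(5, 3, 7)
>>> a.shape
(2, 2, 3, 5)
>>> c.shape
(3, 3)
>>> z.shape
(2, 2, 7, 5)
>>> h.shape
(3, 3)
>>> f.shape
(7, 3, 2)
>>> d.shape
(5, 7, 2, 5)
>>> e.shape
(7, 3, 2)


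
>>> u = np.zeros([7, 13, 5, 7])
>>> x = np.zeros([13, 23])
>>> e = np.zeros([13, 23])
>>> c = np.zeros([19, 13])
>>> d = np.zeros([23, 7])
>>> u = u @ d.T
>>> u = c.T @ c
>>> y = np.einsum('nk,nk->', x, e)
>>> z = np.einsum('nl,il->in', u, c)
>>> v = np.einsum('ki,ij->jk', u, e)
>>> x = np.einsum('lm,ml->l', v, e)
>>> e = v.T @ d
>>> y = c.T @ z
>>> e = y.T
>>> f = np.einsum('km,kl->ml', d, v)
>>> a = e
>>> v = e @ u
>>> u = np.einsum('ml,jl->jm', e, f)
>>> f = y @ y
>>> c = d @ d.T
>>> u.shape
(7, 13)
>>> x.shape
(23,)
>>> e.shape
(13, 13)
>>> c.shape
(23, 23)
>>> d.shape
(23, 7)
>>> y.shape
(13, 13)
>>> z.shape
(19, 13)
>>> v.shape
(13, 13)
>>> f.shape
(13, 13)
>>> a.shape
(13, 13)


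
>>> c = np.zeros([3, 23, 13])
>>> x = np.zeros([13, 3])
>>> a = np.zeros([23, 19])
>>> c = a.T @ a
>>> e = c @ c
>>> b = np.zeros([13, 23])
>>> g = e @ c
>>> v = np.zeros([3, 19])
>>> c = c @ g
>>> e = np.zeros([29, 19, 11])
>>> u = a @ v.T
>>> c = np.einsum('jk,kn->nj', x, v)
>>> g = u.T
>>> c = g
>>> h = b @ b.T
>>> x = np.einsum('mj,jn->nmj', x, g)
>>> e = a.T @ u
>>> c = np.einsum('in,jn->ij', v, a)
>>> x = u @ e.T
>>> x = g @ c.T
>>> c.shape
(3, 23)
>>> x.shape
(3, 3)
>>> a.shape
(23, 19)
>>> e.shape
(19, 3)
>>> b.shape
(13, 23)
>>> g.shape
(3, 23)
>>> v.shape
(3, 19)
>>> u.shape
(23, 3)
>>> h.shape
(13, 13)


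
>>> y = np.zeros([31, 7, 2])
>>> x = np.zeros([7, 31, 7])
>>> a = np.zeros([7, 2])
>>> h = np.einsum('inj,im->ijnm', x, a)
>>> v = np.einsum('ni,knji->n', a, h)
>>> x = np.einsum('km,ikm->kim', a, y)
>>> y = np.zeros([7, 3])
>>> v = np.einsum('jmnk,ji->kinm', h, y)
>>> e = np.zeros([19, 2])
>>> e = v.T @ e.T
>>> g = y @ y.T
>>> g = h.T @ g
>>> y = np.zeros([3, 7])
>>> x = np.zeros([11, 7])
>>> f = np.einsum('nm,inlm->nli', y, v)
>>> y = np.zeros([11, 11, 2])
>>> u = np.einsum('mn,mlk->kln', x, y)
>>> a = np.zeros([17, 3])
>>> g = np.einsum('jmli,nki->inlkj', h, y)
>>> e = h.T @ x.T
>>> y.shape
(11, 11, 2)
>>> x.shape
(11, 7)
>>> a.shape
(17, 3)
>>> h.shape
(7, 7, 31, 2)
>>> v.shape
(2, 3, 31, 7)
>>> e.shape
(2, 31, 7, 11)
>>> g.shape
(2, 11, 31, 11, 7)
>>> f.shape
(3, 31, 2)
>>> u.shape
(2, 11, 7)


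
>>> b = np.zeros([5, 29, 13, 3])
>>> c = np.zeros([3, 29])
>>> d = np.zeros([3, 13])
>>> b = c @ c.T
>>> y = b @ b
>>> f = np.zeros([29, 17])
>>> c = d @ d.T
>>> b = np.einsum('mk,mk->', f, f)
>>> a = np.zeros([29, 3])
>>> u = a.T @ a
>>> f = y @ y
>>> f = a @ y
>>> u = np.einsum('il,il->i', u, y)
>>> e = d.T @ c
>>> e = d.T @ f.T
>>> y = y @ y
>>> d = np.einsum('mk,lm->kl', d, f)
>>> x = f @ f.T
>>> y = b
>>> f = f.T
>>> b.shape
()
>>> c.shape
(3, 3)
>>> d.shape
(13, 29)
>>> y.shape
()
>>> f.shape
(3, 29)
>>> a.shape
(29, 3)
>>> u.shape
(3,)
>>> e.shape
(13, 29)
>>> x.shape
(29, 29)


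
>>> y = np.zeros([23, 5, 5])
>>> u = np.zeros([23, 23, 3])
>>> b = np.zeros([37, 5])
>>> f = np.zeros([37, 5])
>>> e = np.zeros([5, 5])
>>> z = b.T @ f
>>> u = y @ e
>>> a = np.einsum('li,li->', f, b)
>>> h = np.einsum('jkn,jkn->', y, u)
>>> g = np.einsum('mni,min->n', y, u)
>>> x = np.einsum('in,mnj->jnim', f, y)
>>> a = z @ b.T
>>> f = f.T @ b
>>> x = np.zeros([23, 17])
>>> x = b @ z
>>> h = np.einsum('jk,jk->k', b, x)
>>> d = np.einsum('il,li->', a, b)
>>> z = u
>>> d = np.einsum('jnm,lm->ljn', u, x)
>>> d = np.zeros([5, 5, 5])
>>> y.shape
(23, 5, 5)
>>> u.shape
(23, 5, 5)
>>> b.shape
(37, 5)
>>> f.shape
(5, 5)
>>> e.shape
(5, 5)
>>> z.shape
(23, 5, 5)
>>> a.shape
(5, 37)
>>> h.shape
(5,)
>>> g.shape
(5,)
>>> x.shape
(37, 5)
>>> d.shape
(5, 5, 5)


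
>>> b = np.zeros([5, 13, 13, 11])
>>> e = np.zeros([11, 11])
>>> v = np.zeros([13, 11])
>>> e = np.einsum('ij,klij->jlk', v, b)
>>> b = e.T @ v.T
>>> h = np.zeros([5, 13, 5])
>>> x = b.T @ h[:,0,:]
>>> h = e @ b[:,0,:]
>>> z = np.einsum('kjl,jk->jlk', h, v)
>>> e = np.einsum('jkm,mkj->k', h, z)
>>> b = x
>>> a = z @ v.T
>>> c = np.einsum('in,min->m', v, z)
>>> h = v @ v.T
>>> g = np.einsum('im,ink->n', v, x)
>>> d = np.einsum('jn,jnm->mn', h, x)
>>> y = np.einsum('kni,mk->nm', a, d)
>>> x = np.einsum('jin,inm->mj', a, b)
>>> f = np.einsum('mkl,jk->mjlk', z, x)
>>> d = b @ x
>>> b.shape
(13, 13, 5)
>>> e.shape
(13,)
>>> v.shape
(13, 11)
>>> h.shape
(13, 13)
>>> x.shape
(5, 13)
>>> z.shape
(13, 13, 11)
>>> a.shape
(13, 13, 13)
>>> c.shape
(13,)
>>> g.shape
(13,)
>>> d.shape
(13, 13, 13)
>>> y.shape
(13, 5)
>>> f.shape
(13, 5, 11, 13)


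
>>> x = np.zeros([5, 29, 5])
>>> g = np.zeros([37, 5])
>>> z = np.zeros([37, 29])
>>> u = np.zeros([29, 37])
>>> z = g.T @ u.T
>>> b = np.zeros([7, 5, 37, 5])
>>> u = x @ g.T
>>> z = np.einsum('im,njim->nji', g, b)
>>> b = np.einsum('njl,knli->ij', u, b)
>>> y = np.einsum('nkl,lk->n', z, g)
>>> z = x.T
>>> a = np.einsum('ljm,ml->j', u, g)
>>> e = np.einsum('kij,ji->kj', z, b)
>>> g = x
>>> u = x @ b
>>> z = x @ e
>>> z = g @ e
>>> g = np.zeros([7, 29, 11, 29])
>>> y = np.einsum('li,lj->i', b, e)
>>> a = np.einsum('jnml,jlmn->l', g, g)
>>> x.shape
(5, 29, 5)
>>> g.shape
(7, 29, 11, 29)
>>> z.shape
(5, 29, 5)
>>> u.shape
(5, 29, 29)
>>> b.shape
(5, 29)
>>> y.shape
(29,)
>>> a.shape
(29,)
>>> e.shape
(5, 5)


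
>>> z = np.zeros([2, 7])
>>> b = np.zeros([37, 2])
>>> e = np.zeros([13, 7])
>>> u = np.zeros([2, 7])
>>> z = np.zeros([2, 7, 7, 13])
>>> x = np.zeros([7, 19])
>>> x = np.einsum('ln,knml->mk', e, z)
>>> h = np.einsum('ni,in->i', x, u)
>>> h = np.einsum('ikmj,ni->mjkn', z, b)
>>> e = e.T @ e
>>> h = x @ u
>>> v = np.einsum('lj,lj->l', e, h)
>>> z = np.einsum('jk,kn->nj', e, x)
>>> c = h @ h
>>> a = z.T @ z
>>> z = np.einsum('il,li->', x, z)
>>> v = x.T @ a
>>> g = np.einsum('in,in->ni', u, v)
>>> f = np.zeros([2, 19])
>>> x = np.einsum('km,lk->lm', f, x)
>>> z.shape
()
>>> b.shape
(37, 2)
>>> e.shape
(7, 7)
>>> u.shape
(2, 7)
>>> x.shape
(7, 19)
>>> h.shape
(7, 7)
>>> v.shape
(2, 7)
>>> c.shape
(7, 7)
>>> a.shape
(7, 7)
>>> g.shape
(7, 2)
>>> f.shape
(2, 19)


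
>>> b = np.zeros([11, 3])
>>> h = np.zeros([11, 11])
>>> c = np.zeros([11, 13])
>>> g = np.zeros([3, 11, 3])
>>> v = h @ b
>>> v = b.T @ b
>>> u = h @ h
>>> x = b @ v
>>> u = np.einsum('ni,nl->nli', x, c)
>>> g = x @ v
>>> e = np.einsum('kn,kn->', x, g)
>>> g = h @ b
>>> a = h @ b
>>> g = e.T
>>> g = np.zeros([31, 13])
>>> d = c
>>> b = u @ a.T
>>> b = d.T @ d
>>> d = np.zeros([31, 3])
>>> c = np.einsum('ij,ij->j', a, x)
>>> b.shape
(13, 13)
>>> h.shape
(11, 11)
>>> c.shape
(3,)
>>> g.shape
(31, 13)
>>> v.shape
(3, 3)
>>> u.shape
(11, 13, 3)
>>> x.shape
(11, 3)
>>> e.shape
()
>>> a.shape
(11, 3)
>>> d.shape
(31, 3)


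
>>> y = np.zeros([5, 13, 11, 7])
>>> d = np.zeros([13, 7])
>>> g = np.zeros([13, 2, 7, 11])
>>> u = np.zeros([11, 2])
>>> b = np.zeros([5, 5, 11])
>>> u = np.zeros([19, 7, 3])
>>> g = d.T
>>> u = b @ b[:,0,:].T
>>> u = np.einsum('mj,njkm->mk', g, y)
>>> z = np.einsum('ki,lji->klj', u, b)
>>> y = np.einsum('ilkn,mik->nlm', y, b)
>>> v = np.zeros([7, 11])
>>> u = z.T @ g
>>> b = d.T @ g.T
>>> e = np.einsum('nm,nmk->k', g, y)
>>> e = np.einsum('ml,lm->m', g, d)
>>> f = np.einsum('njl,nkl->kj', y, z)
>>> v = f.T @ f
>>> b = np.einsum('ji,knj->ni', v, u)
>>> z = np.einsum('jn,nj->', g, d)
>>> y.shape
(7, 13, 5)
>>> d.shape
(13, 7)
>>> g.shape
(7, 13)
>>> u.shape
(5, 5, 13)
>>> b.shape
(5, 13)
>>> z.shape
()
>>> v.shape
(13, 13)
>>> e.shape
(7,)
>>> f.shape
(5, 13)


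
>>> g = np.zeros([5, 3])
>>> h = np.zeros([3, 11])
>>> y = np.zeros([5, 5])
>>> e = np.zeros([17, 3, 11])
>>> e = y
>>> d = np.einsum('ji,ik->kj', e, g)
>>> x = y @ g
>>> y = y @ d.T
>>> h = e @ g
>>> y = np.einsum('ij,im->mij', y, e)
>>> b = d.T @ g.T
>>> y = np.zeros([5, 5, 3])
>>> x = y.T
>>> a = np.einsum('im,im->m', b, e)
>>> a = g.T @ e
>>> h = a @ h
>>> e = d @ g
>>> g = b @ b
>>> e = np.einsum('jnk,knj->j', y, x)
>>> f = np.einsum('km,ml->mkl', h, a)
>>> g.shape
(5, 5)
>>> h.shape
(3, 3)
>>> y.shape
(5, 5, 3)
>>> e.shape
(5,)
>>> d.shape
(3, 5)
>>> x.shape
(3, 5, 5)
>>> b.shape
(5, 5)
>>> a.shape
(3, 5)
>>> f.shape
(3, 3, 5)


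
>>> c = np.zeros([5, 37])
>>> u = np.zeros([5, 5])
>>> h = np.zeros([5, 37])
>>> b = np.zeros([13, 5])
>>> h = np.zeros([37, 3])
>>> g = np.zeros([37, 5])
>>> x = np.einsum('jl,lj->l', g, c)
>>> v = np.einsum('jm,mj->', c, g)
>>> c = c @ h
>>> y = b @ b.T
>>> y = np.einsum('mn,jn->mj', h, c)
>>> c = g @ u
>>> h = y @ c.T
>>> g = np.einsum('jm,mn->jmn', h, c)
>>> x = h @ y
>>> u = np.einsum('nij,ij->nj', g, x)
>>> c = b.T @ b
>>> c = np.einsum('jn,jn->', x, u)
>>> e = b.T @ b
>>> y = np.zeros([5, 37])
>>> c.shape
()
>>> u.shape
(37, 5)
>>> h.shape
(37, 37)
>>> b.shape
(13, 5)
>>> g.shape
(37, 37, 5)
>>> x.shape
(37, 5)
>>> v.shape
()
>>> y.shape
(5, 37)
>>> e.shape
(5, 5)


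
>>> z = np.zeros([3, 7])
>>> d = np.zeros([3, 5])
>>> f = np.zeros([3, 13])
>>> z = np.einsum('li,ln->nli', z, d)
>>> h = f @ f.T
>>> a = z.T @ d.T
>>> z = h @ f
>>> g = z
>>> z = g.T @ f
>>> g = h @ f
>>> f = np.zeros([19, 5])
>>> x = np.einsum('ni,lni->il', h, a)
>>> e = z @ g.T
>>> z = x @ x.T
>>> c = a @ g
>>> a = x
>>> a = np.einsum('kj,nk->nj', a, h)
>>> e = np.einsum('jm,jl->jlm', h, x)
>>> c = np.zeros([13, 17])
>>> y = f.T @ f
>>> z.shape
(3, 3)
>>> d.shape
(3, 5)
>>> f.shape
(19, 5)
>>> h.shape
(3, 3)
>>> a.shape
(3, 7)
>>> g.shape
(3, 13)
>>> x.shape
(3, 7)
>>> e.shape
(3, 7, 3)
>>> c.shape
(13, 17)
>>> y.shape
(5, 5)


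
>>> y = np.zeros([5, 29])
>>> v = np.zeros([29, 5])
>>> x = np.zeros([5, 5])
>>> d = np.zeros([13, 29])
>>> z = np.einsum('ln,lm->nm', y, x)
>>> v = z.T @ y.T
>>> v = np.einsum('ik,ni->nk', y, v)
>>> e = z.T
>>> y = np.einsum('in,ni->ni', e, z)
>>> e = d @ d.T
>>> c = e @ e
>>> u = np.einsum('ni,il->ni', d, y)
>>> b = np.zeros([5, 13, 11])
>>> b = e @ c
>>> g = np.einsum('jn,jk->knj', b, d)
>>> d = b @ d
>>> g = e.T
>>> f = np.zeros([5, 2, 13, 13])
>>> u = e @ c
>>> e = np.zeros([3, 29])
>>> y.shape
(29, 5)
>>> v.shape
(5, 29)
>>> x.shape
(5, 5)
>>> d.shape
(13, 29)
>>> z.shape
(29, 5)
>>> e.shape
(3, 29)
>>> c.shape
(13, 13)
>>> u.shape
(13, 13)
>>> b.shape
(13, 13)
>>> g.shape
(13, 13)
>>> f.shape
(5, 2, 13, 13)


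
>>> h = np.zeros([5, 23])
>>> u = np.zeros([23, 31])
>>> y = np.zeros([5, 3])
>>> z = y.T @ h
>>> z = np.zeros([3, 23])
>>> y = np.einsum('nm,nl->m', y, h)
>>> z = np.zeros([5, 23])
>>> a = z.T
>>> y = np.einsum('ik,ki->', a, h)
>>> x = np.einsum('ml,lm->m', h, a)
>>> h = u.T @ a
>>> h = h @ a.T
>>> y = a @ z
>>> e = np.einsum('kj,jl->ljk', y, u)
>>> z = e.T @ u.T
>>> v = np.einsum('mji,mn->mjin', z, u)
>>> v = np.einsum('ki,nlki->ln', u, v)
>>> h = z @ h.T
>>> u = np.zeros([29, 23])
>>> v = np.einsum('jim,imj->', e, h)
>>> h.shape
(23, 23, 31)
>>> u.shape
(29, 23)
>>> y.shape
(23, 23)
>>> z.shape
(23, 23, 23)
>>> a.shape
(23, 5)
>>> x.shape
(5,)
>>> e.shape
(31, 23, 23)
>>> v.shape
()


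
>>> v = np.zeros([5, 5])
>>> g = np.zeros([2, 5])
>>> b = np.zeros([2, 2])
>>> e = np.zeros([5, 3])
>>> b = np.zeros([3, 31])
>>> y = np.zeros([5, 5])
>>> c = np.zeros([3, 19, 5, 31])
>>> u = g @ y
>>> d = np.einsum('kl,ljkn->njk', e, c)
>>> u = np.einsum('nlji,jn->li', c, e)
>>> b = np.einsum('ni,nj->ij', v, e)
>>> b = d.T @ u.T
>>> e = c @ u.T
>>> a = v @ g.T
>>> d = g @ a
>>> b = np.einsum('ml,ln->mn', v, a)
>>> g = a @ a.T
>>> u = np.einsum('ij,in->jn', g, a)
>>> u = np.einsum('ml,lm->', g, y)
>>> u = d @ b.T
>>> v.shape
(5, 5)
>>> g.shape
(5, 5)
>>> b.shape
(5, 2)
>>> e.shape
(3, 19, 5, 19)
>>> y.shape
(5, 5)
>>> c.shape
(3, 19, 5, 31)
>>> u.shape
(2, 5)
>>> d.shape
(2, 2)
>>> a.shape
(5, 2)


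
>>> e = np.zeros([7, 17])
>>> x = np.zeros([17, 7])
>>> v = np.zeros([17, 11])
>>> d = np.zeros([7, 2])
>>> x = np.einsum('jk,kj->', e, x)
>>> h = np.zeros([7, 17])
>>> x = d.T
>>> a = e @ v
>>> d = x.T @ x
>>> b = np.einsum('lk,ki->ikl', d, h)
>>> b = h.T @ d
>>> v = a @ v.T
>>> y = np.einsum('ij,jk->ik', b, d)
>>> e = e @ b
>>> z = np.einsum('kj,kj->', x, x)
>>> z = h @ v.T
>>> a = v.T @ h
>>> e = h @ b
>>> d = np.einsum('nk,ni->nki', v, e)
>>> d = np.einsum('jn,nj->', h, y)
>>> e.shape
(7, 7)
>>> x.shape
(2, 7)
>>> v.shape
(7, 17)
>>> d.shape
()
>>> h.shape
(7, 17)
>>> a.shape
(17, 17)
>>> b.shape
(17, 7)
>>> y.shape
(17, 7)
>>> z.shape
(7, 7)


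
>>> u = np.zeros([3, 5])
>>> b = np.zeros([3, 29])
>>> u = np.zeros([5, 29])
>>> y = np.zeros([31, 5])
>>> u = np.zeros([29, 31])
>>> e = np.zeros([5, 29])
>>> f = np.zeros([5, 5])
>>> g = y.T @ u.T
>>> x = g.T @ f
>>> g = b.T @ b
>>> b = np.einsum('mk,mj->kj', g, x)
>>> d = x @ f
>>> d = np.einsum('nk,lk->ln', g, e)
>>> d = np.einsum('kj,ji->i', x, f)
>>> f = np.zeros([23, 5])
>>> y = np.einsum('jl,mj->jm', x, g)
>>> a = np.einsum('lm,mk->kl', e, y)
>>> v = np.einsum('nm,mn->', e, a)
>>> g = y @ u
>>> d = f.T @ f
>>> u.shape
(29, 31)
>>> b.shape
(29, 5)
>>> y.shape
(29, 29)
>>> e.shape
(5, 29)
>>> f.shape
(23, 5)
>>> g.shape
(29, 31)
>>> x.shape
(29, 5)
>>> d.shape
(5, 5)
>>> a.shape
(29, 5)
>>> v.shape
()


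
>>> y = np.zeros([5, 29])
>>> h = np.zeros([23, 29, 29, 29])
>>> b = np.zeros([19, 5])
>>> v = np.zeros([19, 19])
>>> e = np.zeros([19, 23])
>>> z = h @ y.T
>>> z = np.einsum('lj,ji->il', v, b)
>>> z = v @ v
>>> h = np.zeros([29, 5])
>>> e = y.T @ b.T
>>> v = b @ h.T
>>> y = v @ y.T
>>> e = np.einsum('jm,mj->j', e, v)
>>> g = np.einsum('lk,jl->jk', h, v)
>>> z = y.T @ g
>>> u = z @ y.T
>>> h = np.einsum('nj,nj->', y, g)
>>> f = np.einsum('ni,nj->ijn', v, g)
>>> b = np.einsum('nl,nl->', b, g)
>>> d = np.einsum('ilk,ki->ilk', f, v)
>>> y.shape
(19, 5)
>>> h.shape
()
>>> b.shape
()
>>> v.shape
(19, 29)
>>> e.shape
(29,)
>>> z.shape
(5, 5)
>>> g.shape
(19, 5)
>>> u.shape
(5, 19)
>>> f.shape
(29, 5, 19)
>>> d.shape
(29, 5, 19)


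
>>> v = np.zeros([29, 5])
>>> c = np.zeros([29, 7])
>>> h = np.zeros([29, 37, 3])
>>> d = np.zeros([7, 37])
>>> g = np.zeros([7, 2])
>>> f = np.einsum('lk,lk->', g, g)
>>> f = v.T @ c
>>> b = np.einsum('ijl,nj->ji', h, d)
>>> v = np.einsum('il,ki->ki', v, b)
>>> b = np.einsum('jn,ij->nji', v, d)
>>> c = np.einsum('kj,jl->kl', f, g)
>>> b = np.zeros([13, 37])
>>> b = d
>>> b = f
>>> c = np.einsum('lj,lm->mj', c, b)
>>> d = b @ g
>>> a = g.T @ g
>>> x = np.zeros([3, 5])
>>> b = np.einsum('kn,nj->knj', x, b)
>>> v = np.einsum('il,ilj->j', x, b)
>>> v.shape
(7,)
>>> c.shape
(7, 2)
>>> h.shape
(29, 37, 3)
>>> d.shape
(5, 2)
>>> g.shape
(7, 2)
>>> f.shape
(5, 7)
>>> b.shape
(3, 5, 7)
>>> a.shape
(2, 2)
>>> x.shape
(3, 5)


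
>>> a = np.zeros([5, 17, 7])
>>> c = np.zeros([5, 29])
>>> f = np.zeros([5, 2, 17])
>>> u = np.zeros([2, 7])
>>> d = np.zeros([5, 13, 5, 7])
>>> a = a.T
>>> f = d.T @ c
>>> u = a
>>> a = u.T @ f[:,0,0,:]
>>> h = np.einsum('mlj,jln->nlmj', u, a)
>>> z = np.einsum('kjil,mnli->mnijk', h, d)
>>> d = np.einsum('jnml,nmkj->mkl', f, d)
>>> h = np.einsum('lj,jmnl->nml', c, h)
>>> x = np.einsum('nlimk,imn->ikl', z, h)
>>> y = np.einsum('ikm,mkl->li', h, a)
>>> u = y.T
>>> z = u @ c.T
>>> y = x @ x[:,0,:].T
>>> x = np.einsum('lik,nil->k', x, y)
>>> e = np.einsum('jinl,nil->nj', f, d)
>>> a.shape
(5, 17, 29)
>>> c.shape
(5, 29)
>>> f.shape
(7, 5, 13, 29)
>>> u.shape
(7, 29)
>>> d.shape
(13, 5, 29)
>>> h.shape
(7, 17, 5)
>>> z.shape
(7, 5)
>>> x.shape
(13,)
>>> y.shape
(7, 29, 7)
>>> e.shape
(13, 7)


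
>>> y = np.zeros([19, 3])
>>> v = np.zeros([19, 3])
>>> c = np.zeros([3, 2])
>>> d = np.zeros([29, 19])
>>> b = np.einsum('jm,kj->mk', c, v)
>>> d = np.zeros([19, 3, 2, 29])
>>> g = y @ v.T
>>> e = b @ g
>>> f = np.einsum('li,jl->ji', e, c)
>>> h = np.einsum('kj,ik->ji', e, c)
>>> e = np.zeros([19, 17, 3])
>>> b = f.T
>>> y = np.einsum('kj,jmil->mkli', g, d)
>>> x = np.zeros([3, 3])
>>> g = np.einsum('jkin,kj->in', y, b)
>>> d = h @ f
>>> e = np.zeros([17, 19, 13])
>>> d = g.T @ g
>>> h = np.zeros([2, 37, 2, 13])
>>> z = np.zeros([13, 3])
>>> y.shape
(3, 19, 29, 2)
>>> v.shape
(19, 3)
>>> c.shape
(3, 2)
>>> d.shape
(2, 2)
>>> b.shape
(19, 3)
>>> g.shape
(29, 2)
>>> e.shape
(17, 19, 13)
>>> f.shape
(3, 19)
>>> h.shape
(2, 37, 2, 13)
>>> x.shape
(3, 3)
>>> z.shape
(13, 3)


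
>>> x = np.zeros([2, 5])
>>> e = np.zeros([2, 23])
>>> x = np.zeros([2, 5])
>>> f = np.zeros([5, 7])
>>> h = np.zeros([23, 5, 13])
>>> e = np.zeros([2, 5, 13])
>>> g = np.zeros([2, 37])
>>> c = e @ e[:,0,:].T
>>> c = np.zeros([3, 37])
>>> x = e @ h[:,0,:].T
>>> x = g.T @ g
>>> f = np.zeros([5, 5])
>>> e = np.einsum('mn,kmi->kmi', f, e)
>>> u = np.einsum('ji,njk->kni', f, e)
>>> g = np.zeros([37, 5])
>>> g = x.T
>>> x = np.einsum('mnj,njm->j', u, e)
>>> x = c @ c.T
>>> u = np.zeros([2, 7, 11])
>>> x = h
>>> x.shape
(23, 5, 13)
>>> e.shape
(2, 5, 13)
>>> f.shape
(5, 5)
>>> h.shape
(23, 5, 13)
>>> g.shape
(37, 37)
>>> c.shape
(3, 37)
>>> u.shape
(2, 7, 11)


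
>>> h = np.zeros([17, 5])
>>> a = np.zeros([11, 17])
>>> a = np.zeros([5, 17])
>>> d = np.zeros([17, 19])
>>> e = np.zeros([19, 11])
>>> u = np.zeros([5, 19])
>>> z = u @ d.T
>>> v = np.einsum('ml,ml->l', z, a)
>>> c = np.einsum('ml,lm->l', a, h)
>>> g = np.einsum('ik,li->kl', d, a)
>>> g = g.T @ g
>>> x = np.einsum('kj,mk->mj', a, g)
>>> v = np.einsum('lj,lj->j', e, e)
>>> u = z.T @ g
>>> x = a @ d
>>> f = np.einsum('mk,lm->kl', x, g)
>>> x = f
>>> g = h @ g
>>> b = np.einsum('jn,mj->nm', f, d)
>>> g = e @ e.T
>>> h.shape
(17, 5)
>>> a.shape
(5, 17)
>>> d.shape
(17, 19)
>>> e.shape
(19, 11)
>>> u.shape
(17, 5)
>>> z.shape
(5, 17)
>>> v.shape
(11,)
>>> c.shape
(17,)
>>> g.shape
(19, 19)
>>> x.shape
(19, 5)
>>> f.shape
(19, 5)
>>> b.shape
(5, 17)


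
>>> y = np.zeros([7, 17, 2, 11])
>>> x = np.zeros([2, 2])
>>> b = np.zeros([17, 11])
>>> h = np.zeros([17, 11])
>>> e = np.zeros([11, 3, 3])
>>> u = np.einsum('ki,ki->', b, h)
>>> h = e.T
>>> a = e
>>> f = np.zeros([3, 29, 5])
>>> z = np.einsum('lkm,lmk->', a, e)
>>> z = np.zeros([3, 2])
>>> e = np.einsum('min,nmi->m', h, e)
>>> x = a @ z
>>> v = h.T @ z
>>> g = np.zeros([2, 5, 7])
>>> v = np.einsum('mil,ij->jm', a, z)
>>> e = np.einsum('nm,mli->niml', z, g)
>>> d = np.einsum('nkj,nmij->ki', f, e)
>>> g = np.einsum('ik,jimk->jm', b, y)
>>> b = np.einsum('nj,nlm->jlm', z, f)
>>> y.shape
(7, 17, 2, 11)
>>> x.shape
(11, 3, 2)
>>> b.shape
(2, 29, 5)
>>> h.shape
(3, 3, 11)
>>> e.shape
(3, 7, 2, 5)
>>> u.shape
()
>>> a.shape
(11, 3, 3)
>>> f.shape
(3, 29, 5)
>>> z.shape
(3, 2)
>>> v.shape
(2, 11)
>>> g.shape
(7, 2)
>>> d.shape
(29, 2)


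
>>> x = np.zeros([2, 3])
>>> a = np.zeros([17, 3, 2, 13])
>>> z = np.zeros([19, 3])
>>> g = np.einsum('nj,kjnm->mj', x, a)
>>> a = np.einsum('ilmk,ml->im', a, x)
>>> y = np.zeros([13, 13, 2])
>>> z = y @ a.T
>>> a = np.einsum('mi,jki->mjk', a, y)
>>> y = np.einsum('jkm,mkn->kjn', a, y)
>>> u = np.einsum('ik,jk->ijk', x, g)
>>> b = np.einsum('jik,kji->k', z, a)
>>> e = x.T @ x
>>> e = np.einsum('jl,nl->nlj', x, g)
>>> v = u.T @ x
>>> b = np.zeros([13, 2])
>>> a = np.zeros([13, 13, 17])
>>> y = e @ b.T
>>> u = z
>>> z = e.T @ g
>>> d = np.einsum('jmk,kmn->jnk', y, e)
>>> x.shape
(2, 3)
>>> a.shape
(13, 13, 17)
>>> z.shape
(2, 3, 3)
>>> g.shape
(13, 3)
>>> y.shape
(13, 3, 13)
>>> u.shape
(13, 13, 17)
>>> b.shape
(13, 2)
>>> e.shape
(13, 3, 2)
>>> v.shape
(3, 13, 3)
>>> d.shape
(13, 2, 13)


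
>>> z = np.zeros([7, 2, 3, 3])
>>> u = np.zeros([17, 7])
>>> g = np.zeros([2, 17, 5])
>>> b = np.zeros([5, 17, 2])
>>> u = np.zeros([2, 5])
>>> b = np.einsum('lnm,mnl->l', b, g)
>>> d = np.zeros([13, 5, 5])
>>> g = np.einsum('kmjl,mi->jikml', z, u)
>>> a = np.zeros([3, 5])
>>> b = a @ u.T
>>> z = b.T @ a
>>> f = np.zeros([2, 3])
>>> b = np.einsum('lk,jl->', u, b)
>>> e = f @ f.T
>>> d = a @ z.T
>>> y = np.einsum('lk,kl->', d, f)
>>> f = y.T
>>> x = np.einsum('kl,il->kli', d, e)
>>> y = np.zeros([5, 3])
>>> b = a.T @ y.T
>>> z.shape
(2, 5)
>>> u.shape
(2, 5)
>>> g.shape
(3, 5, 7, 2, 3)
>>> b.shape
(5, 5)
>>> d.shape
(3, 2)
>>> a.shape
(3, 5)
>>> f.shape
()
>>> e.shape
(2, 2)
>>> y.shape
(5, 3)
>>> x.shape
(3, 2, 2)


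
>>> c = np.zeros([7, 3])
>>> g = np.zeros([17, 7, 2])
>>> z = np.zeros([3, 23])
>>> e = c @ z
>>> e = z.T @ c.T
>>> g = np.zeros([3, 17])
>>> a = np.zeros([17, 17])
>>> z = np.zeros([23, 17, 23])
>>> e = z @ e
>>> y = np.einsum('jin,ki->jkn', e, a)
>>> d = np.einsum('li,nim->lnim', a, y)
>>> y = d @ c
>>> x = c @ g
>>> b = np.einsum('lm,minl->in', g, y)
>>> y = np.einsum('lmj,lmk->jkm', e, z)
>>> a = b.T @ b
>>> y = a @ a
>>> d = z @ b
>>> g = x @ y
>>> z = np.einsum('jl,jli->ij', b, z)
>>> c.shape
(7, 3)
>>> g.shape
(7, 17)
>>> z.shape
(23, 23)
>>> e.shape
(23, 17, 7)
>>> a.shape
(17, 17)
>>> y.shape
(17, 17)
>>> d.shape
(23, 17, 17)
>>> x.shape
(7, 17)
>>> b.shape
(23, 17)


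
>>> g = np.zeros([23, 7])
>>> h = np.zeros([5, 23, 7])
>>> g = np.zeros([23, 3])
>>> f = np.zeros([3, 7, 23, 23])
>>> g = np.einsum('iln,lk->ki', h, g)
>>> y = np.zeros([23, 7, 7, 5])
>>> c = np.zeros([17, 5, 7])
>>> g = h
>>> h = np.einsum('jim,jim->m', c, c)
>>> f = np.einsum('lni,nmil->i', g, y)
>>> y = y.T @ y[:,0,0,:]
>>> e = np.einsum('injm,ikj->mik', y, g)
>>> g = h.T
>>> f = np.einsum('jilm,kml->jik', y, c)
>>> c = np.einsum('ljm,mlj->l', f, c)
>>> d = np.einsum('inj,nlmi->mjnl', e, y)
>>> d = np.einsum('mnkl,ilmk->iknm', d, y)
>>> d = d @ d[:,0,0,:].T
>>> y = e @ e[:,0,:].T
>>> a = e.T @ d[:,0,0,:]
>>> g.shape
(7,)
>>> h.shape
(7,)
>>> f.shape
(5, 7, 17)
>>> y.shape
(5, 5, 5)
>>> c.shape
(5,)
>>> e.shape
(5, 5, 23)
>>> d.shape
(5, 5, 23, 5)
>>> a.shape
(23, 5, 5)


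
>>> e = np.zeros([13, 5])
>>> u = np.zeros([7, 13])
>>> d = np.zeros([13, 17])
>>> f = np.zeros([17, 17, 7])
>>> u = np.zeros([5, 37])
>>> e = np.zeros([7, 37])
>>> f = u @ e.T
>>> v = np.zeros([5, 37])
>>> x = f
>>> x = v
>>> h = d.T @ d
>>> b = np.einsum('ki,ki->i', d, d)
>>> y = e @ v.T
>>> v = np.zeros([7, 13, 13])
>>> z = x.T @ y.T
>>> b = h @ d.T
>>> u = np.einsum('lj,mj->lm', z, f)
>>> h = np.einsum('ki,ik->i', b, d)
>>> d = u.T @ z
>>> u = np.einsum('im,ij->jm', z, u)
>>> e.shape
(7, 37)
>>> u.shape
(5, 7)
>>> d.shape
(5, 7)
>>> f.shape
(5, 7)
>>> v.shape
(7, 13, 13)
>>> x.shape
(5, 37)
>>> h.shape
(13,)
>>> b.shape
(17, 13)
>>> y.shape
(7, 5)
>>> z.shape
(37, 7)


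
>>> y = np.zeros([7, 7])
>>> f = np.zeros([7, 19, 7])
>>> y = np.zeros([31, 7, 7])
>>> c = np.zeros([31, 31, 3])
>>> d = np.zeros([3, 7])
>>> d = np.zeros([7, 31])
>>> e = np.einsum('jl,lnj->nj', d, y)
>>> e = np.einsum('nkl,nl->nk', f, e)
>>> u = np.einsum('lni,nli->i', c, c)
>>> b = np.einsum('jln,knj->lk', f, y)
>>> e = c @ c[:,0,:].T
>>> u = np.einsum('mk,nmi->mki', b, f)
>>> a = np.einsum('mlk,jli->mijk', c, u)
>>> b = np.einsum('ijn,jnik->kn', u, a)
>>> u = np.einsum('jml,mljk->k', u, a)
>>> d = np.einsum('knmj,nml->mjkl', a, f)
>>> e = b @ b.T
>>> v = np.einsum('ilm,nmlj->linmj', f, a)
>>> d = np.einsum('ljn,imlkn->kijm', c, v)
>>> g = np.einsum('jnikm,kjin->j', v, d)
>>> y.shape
(31, 7, 7)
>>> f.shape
(7, 19, 7)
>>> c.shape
(31, 31, 3)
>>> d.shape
(7, 19, 31, 7)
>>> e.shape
(3, 3)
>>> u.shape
(3,)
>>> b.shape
(3, 7)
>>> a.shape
(31, 7, 19, 3)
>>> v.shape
(19, 7, 31, 7, 3)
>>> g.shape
(19,)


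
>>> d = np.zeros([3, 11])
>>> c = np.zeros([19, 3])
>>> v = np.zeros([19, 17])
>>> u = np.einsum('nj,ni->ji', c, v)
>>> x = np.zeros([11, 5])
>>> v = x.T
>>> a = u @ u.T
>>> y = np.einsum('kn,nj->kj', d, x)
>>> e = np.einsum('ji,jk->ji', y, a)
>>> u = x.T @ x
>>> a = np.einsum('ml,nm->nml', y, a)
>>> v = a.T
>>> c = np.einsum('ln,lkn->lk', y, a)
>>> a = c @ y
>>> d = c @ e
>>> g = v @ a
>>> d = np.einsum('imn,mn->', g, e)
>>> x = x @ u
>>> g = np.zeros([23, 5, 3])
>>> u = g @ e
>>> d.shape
()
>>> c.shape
(3, 3)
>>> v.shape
(5, 3, 3)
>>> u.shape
(23, 5, 5)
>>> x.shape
(11, 5)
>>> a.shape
(3, 5)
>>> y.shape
(3, 5)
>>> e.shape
(3, 5)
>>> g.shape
(23, 5, 3)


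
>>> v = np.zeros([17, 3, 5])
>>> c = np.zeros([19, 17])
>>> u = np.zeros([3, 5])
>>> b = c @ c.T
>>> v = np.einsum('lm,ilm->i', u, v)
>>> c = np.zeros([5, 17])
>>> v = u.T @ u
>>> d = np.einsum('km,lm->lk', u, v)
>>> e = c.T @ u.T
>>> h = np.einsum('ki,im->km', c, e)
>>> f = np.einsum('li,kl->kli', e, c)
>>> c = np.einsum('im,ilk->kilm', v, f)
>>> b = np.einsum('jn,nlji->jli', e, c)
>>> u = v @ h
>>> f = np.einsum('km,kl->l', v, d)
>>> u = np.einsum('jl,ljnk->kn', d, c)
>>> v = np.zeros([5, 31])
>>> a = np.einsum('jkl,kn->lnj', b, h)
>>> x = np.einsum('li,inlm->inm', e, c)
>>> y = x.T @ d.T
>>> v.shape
(5, 31)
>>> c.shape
(3, 5, 17, 5)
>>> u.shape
(5, 17)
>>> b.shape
(17, 5, 5)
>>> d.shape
(5, 3)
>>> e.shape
(17, 3)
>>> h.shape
(5, 3)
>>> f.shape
(3,)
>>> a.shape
(5, 3, 17)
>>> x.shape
(3, 5, 5)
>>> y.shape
(5, 5, 5)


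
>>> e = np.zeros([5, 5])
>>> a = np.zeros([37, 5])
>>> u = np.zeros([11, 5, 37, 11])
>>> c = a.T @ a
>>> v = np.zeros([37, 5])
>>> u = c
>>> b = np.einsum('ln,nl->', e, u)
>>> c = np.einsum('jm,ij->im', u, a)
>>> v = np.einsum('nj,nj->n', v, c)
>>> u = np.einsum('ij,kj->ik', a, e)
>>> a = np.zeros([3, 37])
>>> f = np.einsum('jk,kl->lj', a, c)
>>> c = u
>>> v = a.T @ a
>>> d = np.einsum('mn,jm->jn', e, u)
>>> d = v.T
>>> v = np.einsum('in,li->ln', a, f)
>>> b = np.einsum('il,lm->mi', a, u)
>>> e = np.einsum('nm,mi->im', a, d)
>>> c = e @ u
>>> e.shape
(37, 37)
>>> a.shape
(3, 37)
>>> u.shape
(37, 5)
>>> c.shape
(37, 5)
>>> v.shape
(5, 37)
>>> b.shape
(5, 3)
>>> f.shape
(5, 3)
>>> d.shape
(37, 37)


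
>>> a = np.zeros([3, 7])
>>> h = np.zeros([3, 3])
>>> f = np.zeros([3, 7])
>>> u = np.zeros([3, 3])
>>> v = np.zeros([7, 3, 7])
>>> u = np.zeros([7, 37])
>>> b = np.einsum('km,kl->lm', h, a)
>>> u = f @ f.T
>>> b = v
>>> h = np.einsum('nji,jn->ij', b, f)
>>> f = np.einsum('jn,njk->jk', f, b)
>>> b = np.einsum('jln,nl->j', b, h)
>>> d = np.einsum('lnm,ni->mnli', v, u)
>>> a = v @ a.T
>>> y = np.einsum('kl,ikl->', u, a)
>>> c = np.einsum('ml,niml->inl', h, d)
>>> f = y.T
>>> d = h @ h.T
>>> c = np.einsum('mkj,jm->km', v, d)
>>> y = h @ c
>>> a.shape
(7, 3, 3)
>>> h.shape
(7, 3)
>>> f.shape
()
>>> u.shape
(3, 3)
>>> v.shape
(7, 3, 7)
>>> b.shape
(7,)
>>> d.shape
(7, 7)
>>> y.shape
(7, 7)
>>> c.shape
(3, 7)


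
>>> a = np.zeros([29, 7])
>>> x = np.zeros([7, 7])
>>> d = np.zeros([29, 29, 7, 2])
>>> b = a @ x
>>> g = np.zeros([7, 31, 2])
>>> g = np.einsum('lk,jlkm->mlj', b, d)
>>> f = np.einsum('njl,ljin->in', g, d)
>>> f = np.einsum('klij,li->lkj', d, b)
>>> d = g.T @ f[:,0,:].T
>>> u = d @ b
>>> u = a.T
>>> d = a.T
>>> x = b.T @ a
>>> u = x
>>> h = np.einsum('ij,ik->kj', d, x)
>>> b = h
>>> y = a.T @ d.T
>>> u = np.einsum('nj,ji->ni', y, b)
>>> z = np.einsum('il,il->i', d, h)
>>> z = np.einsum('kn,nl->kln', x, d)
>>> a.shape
(29, 7)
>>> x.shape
(7, 7)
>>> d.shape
(7, 29)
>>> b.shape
(7, 29)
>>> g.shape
(2, 29, 29)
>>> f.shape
(29, 29, 2)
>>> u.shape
(7, 29)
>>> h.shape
(7, 29)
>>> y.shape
(7, 7)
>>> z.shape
(7, 29, 7)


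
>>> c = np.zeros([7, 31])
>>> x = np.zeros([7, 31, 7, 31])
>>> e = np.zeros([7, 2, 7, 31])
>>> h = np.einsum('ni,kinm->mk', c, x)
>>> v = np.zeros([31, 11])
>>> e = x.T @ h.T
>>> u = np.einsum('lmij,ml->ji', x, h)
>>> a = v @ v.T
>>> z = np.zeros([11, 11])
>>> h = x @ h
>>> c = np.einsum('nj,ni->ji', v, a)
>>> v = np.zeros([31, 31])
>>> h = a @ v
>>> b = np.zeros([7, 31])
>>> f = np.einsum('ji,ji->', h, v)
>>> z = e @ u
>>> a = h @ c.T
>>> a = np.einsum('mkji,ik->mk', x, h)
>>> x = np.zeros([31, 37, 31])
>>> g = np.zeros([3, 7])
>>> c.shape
(11, 31)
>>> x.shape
(31, 37, 31)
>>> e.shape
(31, 7, 31, 31)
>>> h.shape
(31, 31)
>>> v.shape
(31, 31)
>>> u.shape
(31, 7)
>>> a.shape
(7, 31)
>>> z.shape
(31, 7, 31, 7)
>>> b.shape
(7, 31)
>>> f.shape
()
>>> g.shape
(3, 7)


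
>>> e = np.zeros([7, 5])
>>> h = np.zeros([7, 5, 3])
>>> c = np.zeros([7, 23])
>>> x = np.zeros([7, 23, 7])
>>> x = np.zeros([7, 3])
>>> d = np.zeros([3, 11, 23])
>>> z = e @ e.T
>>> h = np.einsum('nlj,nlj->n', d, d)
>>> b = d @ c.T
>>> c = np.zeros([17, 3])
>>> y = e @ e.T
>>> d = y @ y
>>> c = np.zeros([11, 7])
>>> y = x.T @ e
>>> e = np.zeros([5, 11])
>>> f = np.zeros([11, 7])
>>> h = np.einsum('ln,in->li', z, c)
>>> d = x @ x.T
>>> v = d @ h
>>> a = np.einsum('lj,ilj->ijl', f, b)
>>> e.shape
(5, 11)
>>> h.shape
(7, 11)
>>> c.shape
(11, 7)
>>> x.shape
(7, 3)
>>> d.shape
(7, 7)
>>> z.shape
(7, 7)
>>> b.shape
(3, 11, 7)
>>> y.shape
(3, 5)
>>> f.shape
(11, 7)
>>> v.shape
(7, 11)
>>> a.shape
(3, 7, 11)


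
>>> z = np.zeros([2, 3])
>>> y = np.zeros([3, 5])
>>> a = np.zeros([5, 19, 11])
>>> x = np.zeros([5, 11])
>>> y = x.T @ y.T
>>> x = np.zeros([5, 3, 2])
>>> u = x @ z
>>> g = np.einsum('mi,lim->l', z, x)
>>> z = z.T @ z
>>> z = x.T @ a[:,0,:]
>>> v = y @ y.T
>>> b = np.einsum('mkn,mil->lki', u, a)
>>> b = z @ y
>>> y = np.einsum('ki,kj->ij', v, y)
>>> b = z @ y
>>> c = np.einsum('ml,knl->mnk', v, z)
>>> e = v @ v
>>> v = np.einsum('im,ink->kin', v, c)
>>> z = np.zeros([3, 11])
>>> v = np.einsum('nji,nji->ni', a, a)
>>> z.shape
(3, 11)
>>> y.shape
(11, 3)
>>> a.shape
(5, 19, 11)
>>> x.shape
(5, 3, 2)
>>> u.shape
(5, 3, 3)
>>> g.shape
(5,)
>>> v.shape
(5, 11)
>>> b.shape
(2, 3, 3)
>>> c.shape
(11, 3, 2)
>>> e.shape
(11, 11)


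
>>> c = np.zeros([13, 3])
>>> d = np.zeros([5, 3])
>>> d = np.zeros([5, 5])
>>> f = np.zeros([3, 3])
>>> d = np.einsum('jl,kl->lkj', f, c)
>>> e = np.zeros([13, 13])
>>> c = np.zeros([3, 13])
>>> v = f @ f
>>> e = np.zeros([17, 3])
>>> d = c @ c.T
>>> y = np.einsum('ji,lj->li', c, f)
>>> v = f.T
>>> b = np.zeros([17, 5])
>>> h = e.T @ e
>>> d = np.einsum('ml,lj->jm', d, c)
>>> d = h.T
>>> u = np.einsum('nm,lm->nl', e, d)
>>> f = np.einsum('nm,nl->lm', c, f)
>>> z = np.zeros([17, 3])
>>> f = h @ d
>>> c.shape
(3, 13)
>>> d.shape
(3, 3)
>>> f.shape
(3, 3)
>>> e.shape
(17, 3)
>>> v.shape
(3, 3)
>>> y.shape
(3, 13)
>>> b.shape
(17, 5)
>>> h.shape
(3, 3)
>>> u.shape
(17, 3)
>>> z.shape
(17, 3)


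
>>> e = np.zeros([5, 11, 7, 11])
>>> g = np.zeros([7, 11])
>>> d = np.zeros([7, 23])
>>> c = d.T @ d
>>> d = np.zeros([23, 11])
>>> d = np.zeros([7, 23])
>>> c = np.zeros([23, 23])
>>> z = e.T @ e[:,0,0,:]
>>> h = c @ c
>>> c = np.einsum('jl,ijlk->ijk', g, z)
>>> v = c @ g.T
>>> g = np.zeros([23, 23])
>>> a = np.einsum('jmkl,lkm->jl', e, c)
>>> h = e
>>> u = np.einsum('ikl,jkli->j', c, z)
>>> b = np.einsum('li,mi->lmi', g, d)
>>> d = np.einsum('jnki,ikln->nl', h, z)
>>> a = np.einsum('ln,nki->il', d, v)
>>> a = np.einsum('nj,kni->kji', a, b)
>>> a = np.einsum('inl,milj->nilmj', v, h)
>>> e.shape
(5, 11, 7, 11)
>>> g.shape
(23, 23)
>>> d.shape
(11, 11)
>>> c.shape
(11, 7, 11)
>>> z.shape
(11, 7, 11, 11)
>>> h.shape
(5, 11, 7, 11)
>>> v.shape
(11, 7, 7)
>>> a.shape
(7, 11, 7, 5, 11)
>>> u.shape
(11,)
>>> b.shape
(23, 7, 23)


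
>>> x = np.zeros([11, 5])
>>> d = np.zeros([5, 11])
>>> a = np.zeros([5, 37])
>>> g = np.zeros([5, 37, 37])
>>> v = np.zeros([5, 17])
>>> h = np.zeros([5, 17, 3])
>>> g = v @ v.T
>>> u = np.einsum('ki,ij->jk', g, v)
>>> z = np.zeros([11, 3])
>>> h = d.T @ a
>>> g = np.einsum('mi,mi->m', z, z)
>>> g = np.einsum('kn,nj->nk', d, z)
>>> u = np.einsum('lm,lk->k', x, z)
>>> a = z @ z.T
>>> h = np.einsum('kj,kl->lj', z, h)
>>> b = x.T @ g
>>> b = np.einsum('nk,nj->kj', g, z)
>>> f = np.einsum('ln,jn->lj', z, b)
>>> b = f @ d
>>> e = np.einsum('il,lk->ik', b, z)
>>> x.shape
(11, 5)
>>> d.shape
(5, 11)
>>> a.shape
(11, 11)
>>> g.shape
(11, 5)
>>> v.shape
(5, 17)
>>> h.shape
(37, 3)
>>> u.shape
(3,)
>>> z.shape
(11, 3)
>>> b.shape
(11, 11)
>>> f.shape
(11, 5)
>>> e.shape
(11, 3)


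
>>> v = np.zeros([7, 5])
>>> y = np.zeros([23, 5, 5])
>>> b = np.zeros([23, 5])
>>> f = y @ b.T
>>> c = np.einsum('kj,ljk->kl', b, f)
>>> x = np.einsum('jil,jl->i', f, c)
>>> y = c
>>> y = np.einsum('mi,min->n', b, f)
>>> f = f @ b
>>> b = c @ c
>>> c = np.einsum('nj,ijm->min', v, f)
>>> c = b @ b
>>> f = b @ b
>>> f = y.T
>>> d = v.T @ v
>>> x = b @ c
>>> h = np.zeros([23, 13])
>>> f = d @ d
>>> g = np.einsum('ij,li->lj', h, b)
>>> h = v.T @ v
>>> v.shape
(7, 5)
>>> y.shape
(23,)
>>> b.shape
(23, 23)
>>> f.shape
(5, 5)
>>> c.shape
(23, 23)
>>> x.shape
(23, 23)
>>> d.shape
(5, 5)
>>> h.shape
(5, 5)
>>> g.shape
(23, 13)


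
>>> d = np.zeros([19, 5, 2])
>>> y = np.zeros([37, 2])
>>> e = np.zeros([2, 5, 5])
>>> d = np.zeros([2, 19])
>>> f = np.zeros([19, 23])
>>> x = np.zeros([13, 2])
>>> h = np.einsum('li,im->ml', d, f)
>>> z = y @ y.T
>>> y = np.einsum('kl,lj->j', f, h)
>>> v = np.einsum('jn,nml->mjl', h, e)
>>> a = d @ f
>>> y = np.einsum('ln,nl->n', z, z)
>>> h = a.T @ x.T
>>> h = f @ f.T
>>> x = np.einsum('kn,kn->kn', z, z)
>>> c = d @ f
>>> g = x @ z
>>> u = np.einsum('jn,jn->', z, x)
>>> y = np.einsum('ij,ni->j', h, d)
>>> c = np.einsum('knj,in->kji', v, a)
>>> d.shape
(2, 19)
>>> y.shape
(19,)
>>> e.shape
(2, 5, 5)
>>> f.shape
(19, 23)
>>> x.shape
(37, 37)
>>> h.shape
(19, 19)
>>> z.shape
(37, 37)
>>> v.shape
(5, 23, 5)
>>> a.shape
(2, 23)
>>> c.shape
(5, 5, 2)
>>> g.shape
(37, 37)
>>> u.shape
()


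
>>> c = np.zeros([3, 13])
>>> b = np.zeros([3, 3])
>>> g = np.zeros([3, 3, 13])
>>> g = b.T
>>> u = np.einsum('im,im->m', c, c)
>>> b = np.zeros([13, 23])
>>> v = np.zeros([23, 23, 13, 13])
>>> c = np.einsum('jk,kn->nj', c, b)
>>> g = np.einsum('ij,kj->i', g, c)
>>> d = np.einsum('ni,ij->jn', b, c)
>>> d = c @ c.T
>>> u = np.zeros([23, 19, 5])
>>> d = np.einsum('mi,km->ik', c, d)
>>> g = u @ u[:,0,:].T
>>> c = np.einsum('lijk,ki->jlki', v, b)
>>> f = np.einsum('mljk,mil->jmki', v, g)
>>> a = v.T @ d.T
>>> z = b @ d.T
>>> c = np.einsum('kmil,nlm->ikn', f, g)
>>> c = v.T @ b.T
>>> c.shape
(13, 13, 23, 13)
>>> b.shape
(13, 23)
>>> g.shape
(23, 19, 23)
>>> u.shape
(23, 19, 5)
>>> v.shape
(23, 23, 13, 13)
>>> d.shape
(3, 23)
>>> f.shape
(13, 23, 13, 19)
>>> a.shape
(13, 13, 23, 3)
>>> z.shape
(13, 3)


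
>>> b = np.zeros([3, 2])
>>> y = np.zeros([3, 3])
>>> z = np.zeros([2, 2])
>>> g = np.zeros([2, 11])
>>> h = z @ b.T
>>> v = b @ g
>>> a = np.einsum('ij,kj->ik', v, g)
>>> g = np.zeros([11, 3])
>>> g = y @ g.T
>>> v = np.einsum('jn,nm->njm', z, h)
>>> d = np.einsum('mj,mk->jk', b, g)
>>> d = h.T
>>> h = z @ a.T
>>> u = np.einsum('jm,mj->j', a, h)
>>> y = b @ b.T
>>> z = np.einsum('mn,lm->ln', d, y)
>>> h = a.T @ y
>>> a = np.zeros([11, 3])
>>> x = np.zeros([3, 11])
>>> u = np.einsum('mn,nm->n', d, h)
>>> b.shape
(3, 2)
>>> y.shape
(3, 3)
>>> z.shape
(3, 2)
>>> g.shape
(3, 11)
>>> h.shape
(2, 3)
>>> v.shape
(2, 2, 3)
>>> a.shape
(11, 3)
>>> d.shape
(3, 2)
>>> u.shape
(2,)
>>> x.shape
(3, 11)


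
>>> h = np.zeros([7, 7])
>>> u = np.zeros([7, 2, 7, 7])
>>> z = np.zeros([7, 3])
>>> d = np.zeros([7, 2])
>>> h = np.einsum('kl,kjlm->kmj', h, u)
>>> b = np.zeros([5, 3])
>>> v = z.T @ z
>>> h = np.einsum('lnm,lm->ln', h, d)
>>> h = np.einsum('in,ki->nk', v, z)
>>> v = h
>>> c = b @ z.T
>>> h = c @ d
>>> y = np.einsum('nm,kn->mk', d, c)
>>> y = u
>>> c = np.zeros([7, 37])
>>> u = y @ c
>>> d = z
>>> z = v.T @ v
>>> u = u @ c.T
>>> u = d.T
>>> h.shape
(5, 2)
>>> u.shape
(3, 7)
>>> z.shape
(7, 7)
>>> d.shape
(7, 3)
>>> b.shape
(5, 3)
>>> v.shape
(3, 7)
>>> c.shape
(7, 37)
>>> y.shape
(7, 2, 7, 7)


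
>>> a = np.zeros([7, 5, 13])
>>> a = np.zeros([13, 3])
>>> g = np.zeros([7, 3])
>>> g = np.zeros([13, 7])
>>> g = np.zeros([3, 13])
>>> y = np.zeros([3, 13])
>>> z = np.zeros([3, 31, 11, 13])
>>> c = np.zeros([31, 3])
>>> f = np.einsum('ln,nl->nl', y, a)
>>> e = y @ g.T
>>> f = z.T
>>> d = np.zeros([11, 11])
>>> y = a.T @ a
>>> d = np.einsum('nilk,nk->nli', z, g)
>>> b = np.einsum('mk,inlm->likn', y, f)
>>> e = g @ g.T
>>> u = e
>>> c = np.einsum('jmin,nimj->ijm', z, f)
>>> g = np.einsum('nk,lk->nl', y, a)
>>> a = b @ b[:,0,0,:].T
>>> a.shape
(31, 13, 3, 31)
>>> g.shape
(3, 13)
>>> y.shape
(3, 3)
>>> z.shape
(3, 31, 11, 13)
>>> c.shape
(11, 3, 31)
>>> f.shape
(13, 11, 31, 3)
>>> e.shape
(3, 3)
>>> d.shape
(3, 11, 31)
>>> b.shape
(31, 13, 3, 11)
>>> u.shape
(3, 3)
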